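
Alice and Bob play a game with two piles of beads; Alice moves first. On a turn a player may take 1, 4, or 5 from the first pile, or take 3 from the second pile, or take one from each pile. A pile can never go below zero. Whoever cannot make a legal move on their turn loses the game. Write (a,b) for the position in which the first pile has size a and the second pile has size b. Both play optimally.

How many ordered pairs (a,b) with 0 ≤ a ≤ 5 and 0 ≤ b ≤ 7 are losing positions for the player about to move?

15

Compute win/loss labels from the base case upward. A position with no move is L. Any other position is W if it can reach an L in one move, else L.
Every move lowers a or b (never raises either), so fill the grid row by row in increasing a, and left to right within a row: each cell's successors are then already labelled.
      b=0  b=1  b=2  b=3  b=4  b=5  b=6  b=7
a=0:    L    L    L    W    W    W    L    L
a=1:    W    W    W    W    L    L    W    W
a=2:    L    L    L    W    W    W    W    L
a=3:    W    W    W    W    L    L    L    W
a=4:    W    W    W    L    W    W    W    W
a=5:    W    W    W    W    W    W    W    W
Cells with no legal move (terminal, hence L): (0,0), (0,1), (0,2).
The remaining L cells, each justified by listing all of its moves:
(0,6): the only move is to (0,3)(W), a W ⇒ L
(0,7): the only move is to (0,4)(W), a W ⇒ L
(1,4): moves to (0,4)(W), (1,1)(W), (0,3)(W); every one is W ⇒ L
(1,5): moves to (0,5)(W), (1,2)(W), (0,4)(W); every one is W ⇒ L
(2,0): the only move is to (1,0)(W), a W ⇒ L
(2,1): moves to (1,1)(W), (1,0)(W); every one is W ⇒ L
(2,2): moves to (1,2)(W), (1,1)(W); every one is W ⇒ L
(2,7): moves to (1,7)(W), (2,4)(W), (1,6)(W); every one is W ⇒ L
(3,4): moves to (2,4)(W), (3,1)(W), (2,3)(W); every one is W ⇒ L
(3,5): moves to (2,5)(W), (3,2)(W), (2,4)(W); every one is W ⇒ L
(3,6): moves to (2,6)(W), (3,3)(W), (2,5)(W); every one is W ⇒ L
(4,3): moves to (3,3)(W), (0,3)(W), (4,0)(W), (3,2)(W); every one is W ⇒ L
Every other cell has at least one move into one of the L cells above, so it is W.
L cells per row: a=0: 5, a=1: 2, a=2: 4, a=3: 3, a=4: 1, a=5: 0; total 15.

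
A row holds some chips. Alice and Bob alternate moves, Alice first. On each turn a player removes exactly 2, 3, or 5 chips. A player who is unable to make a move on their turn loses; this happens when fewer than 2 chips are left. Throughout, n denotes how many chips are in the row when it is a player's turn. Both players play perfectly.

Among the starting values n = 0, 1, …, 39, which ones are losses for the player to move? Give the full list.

0, 1, 7, 8, 14, 15, 21, 22, 28, 29, 35, 36

Positions with no move are L. A position that does have a move is losing for the player to move precisely when every available move leads to a winning position for the opponent. Fill in the labels:
n=0: no move → L
n=1: no move → L
n=2: reaches L-position 0 → W
n=3: reaches L-position 1 → W
n=4: reaches L-position 1 → W
n=5: reaches L-position 0 → W
n=6: reaches L-position 1 → W
n=7: only reaches 5(W), 4(W), 2(W), all W → L
n=8: only reaches 6(W), 5(W), 3(W), all W → L
n=9: reaches L-position 7 → W
n=10: reaches L-position 8 → W
n=11: reaches L-position 8 → W
n=12: reaches L-position 7 → W
n=13: reaches L-position 8 → W
n=14: only reaches 12(W), 11(W), 9(W), all W → L
n=15: only reaches 13(W), 12(W), 10(W), all W → L
n=16: reaches L-position 14 → W
n=17: reaches L-position 15 → W
n=18: reaches L-position 15 → W
n=19: reaches L-position 14 → W
n=20: reaches L-position 15 → W
n=21: only reaches 19(W), 18(W), 16(W), all W → L
n=22: only reaches 20(W), 19(W), 17(W), all W → L
n=23: reaches L-position 21 → W
n=24: reaches L-position 22 → W
n=25: reaches L-position 22 → W
n=26: reaches L-position 21 → W
n=27: reaches L-position 22 → W
n=28: only reaches 26(W), 25(W), 23(W), all W → L
n=29: only reaches 27(W), 26(W), 24(W), all W → L
n=30: reaches L-position 28 → W
n=31: reaches L-position 29 → W
n=32: reaches L-position 29 → W
n=33: reaches L-position 28 → W
n=34: reaches L-position 29 → W
n=35: only reaches 33(W), 32(W), 30(W), all W → L
n=36: only reaches 34(W), 33(W), 31(W), all W → L
n=37: reaches L-position 35 → W
n=38: reaches L-position 36 → W
n=39: reaches L-position 36 → W
Reading off the rows marked L gives the requested list; there are 12 such values of n.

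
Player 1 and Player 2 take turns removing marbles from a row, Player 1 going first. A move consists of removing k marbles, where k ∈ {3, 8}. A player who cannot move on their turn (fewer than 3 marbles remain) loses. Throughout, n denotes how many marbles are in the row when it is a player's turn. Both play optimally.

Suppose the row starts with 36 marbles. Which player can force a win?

Player 1 wins.

Classify positions by backward induction: terminal positions (no move available) are L. From any other position, the mover wins iff some move reaches an L.
n=0: no move → L
n=1: no move → L
n=2: no move → L
n=3: reaches L-position 0 → W
n=4: reaches L-position 1 → W
n=5: reaches L-position 2 → W
n=6: only reaches 3(W), which is W → L
n=7: only reaches 4(W), which is W → L
n=8: reaches L-position 0 → W
n=9: reaches L-position 6 → W
n=10: reaches L-position 7 → W
n=11: only reaches 8(W), 3(W), all W → L
n=12: only reaches 9(W), 4(W), all W → L
n=13: only reaches 10(W), 5(W), all W → L
n=14: reaches L-position 11 → W
n=15: reaches L-position 12 → W
n=16: reaches L-position 13 → W
n=17: only reaches 14(W), 9(W), all W → L
n=18: only reaches 15(W), 10(W), all W → L
n=19: reaches L-position 11 → W
n=20: reaches L-position 17 → W
n=21: reaches L-position 18 → W
n=22: only reaches 19(W), 14(W), all W → L
n=23: only reaches 20(W), 15(W), all W → L
n=24: only reaches 21(W), 16(W), all W → L
n=25: reaches L-position 22 → W
n=26: reaches L-position 23 → W
n=27: reaches L-position 24 → W
n=28: only reaches 25(W), 20(W), all W → L
n=29: only reaches 26(W), 21(W), all W → L
n=30: reaches L-position 22 → W
n=31: reaches L-position 28 → W
n=32: reaches L-position 29 → W
n=33: only reaches 30(W), 25(W), all W → L
n=34: only reaches 31(W), 26(W), all W → L
n=35: only reaches 32(W), 27(W), all W → L
n=36: reaches L-position 33 → W
The starting position 36 is W: Player 1 should remove 3, leaving 33, handing over an L position.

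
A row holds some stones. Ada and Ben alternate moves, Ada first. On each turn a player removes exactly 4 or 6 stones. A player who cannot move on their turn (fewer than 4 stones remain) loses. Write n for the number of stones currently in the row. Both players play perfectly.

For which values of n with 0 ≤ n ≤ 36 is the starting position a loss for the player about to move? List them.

0, 1, 2, 3, 10, 11, 12, 13, 20, 21, 22, 23, 30, 31, 32, 33

Label each position W (a win for the player to move) or L (a loss). A position with no legal move is L; any other position is W exactly when some move reaches an L, and L when every move reaches a W.
n=0: no move → L
n=1: no move → L
n=2: no move → L
n=3: no move → L
n=4: W (go to 0, an L position)
n=5: W (go to 1, an L position)
n=6: W (go to 2, an L position)
n=7: W (go to 3, an L position)
n=8: W (go to 2, an L position)
n=9: W (go to 3, an L position)
n=10: L (options 6(W), 4(W) are all W)
n=11: L (options 7(W), 5(W) are all W)
n=12: L (options 8(W), 6(W) are all W)
n=13: L (options 9(W), 7(W) are all W)
n=14: W (go to 10, an L position)
n=15: W (go to 11, an L position)
n=16: W (go to 12, an L position)
n=17: W (go to 13, an L position)
n=18: W (go to 12, an L position)
n=19: W (go to 13, an L position)
n=20: L (options 16(W), 14(W) are all W)
n=21: L (options 17(W), 15(W) are all W)
n=22: L (options 18(W), 16(W) are all W)
n=23: L (options 19(W), 17(W) are all W)
n=24: W (go to 20, an L position)
n=25: W (go to 21, an L position)
n=26: W (go to 22, an L position)
n=27: W (go to 23, an L position)
n=28: W (go to 22, an L position)
n=29: W (go to 23, an L position)
n=30: L (options 26(W), 24(W) are all W)
n=31: L (options 27(W), 25(W) are all W)
n=32: L (options 28(W), 26(W) are all W)
n=33: L (options 29(W), 27(W) are all W)
n=34: W (go to 30, an L position)
n=35: W (go to 31, an L position)
n=36: W (go to 32, an L position)
Reading off the rows marked L gives the requested list; there are 16 such values of n.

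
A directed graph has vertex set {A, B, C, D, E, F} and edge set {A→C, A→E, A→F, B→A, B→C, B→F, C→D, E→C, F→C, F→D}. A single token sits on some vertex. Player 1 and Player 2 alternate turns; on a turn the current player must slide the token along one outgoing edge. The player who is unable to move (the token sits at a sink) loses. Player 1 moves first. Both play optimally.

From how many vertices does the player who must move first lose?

3

Work bottom-up. With no move the player to move loses. Otherwise the position is W if at least one move leads to an L position for the opponent, and L if every move leads to a W.
Every edge goes from a vertex to one that appears earlier in the order D, C, F, E, A, B, so processing vertices in that order labels each vertex after all of its successors.
D: no outgoing edge → L
C: can move to D, which is L ⇒ W
F: can move to D, which is L ⇒ W
E: the only move is to C(W), a W ⇒ L
A: can move to E, which is L ⇒ W
B: moves to A(W), F(W), C(W); every one is W ⇒ L
The L vertices are B, D, E; that is 3 in all.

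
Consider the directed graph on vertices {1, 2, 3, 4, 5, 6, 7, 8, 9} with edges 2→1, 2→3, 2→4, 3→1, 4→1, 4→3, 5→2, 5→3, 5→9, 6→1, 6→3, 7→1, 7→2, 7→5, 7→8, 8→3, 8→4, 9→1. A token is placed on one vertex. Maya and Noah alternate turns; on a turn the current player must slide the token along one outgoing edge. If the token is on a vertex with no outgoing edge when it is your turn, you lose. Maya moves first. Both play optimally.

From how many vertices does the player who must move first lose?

3

Work bottom-up. With no move the player to move loses. Otherwise the position is W if at least one move leads to an L position for the opponent, and L if every move leads to a W.
Every edge goes from a vertex to one that appears earlier in the order 1, 3, 4, 2, 6, 9, 8, 5, 7, so processing vertices in that order labels each vertex after all of its successors.
1: no outgoing edge → L
3: reaches L-position 1 → W
4: reaches L-position 1 → W
2: reaches L-position 1 → W
6: reaches L-position 1 → W
9: reaches L-position 1 → W
8: only reaches 4(W), 3(W), all W → L
5: only reaches 9(W), 2(W), 3(W), all W → L
7: reaches L-position 5 → W
The L vertices are 1, 5, 8; that is 3 in all.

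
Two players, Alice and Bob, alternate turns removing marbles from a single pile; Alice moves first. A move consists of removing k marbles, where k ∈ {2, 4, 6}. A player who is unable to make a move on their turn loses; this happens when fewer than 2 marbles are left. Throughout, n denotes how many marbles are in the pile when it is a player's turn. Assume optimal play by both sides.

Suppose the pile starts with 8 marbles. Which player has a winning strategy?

Label each position W (a win for the player to move) or L (a loss). A position with no legal move is L; any other position is W exactly when some move reaches an L, and L when every move reaches a W.
n=0: no move → L
n=1: no move → L
n=2: reaches L-position 0 → W
n=3: reaches L-position 1 → W
n=4: reaches L-position 0 → W
n=5: reaches L-position 1 → W
n=6: reaches L-position 0 → W
n=7: reaches L-position 1 → W
n=8: only reaches 6(W), 4(W), 2(W), all W → L
The starting position 8 is L: whatever Alice does, the opponent receives a W position.

Bob wins.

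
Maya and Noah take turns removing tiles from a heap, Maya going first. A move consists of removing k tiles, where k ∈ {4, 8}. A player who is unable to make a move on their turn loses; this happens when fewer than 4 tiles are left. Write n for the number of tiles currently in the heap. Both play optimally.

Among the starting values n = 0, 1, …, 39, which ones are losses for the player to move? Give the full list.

Label each position W (a win for the player to move) or L (a loss). A position with no legal move is L; any other position is W exactly when some move reaches an L, and L when every move reaches a W.
n=0: no move → L
n=1: no move → L
n=2: no move → L
n=3: no move → L
n=4: →0(L), so W
n=5: →1(L), so W
n=6: →2(L), so W
n=7: →3(L), so W
n=8: →0(L), so W
n=9: →1(L), so W
n=10: →2(L), so W
n=11: →3(L), so W
n=12: →8(W), 4(W) — all W, so L
n=13: →9(W), 5(W) — all W, so L
n=14: →10(W), 6(W) — all W, so L
n=15: →11(W), 7(W) — all W, so L
n=16: →12(L), so W
n=17: →13(L), so W
n=18: →14(L), so W
n=19: →15(L), so W
n=20: →12(L), so W
n=21: →13(L), so W
n=22: →14(L), so W
n=23: →15(L), so W
n=24: →20(W), 16(W) — all W, so L
n=25: →21(W), 17(W) — all W, so L
n=26: →22(W), 18(W) — all W, so L
n=27: →23(W), 19(W) — all W, so L
n=28: →24(L), so W
n=29: →25(L), so W
n=30: →26(L), so W
n=31: →27(L), so W
n=32: →24(L), so W
n=33: →25(L), so W
n=34: →26(L), so W
n=35: →27(L), so W
n=36: →32(W), 28(W) — all W, so L
n=37: →33(W), 29(W) — all W, so L
n=38: →34(W), 30(W) — all W, so L
n=39: →35(W), 31(W) — all W, so L
Reading off the rows marked L gives the requested list; there are 16 such values of n.

0, 1, 2, 3, 12, 13, 14, 15, 24, 25, 26, 27, 36, 37, 38, 39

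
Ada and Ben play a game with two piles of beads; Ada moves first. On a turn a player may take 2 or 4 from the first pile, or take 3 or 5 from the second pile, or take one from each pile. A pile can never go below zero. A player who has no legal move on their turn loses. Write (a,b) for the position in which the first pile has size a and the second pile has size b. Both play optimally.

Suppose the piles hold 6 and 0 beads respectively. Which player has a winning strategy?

Compute win/loss labels from the base case upward. A position with no move is L. Any other position is W if it can reach an L in one move, else L.
No move ever increases a pile, so every position that can arise here has a ≤ 6 and b ≤ 0; it is enough to label the cells with 0 ≤ a ≤ 6 and 0 ≤ b ≤ 0.
Every move lowers a or b (never raises either), so fill the grid row by row in increasing a, and left to right within a row: each cell's successors are then already labelled.
      b=0
a=0:    L
a=1:    L
a=2:    W
a=3:    W
a=4:    W
a=5:    W
a=6:    L
Cells with no legal move (terminal, hence L): (0,0), (1,0).
The remaining L cells, each justified by listing all of its moves:
(6,0): →(4,0)(W), (2,0)(W) — all W, so L
Every other cell has at least one move into one of the L cells above, so it is W.
Every move from (6,0) reaches a W position, so the mover loses.

Ben wins.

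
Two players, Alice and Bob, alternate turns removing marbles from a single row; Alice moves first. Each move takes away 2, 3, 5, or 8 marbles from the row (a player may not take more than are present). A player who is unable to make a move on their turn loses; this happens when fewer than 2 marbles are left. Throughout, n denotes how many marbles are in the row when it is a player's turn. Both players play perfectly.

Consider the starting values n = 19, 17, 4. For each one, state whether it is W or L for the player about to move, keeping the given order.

19: W, 17: L, 4: W

Use the standard recursion: the mover loses at a terminal position; elsewhere, the mover wins exactly when some move hands the opponent an L position.
n=0: no move → L
n=1: no move → L
n=2: →0(L), so W
n=3: →1(L), so W
n=4: →1(L), so W
n=5: →0(L), so W
n=6: →1(L), so W
n=7: →5(W), 4(W), 2(W) — all W, so L
n=8: →0(L), so W
n=9: →7(L), so W
n=10: →7(L), so W
n=11: →9(W), 8(W), 6(W), 3(W) — all W, so L
n=12: →7(L), so W
n=13: →11(L), so W
n=14: →11(L), so W
n=15: →7(L), so W
n=16: →11(L), so W
n=17: →15(W), 14(W), 12(W), 9(W) — all W, so L
n=18: →16(W), 15(W), 13(W), 10(W) — all W, so L
n=19: →17(L), so W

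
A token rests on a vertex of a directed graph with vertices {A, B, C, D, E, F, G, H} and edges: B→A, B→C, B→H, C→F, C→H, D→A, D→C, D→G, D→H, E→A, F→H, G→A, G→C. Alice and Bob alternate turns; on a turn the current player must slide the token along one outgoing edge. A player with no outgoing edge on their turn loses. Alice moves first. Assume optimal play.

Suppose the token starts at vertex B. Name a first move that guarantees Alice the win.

Classify positions by backward induction: terminal positions (no move available) are L. From any other position, the mover wins iff some move reaches an L.
Every edge goes from a vertex to one that appears earlier in the order A, H, F, C, G, D, E, B, so processing vertices in that order labels each vertex after all of its successors.
A: no outgoing edge → L
H: no outgoing edge → L
F: W (go to H, an L position)
C: W (go to H, an L position)
G: W (go to A, an L position)
D: W (go to H, an L position)
E: W (go to A, an L position)
B: W (go to H, an L position)
From B, the L positions reachable in one move are: H, A. Any move reaching one of these is winning.

Move to H.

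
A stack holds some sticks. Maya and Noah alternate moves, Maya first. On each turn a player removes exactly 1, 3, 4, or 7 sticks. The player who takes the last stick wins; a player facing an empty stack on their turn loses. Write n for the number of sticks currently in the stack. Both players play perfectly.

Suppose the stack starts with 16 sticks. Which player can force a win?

Noah wins.

Work bottom-up. With no move the player to move loses. Otherwise the position is W if at least one move leads to an L position for the opponent, and L if every move leads to a W.
n=0: no move → L
n=1: →0(L), so W
n=2: →1(W) only, which is W, so L
n=3: →2(L), so W
n=4: →0(L), so W
n=5: →2(L), so W
n=6: →2(L), so W
n=7: →0(L), so W
n=8: →7(W), 5(W), 4(W), 1(W) — all W, so L
n=9: →8(L), so W
n=10: →9(W), 7(W), 6(W), 3(W) — all W, so L
n=11: →10(L), so W
n=12: →8(L), so W
n=13: →10(L), so W
n=14: →10(L), so W
n=15: →8(L), so W
n=16: →15(W), 13(W), 12(W), 9(W) — all W, so L
Every move from 16 reaches a W position, so the mover loses.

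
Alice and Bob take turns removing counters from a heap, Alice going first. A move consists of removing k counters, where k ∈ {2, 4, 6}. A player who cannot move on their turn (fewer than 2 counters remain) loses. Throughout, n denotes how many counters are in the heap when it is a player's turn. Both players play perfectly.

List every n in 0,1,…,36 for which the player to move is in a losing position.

Work bottom-up. With no move the player to move loses. Otherwise the position is W if at least one move leads to an L position for the opponent, and L if every move leads to a W.
n=0: no move → L
n=1: no move → L
n=2: W (go to 0, an L position)
n=3: W (go to 1, an L position)
n=4: W (go to 0, an L position)
n=5: W (go to 1, an L position)
n=6: W (go to 0, an L position)
n=7: W (go to 1, an L position)
n=8: L (options 6(W), 4(W), 2(W) are all W)
n=9: L (options 7(W), 5(W), 3(W) are all W)
n=10: W (go to 8, an L position)
n=11: W (go to 9, an L position)
n=12: W (go to 8, an L position)
n=13: W (go to 9, an L position)
n=14: W (go to 8, an L position)
n=15: W (go to 9, an L position)
n=16: L (options 14(W), 12(W), 10(W) are all W)
n=17: L (options 15(W), 13(W), 11(W) are all W)
n=18: W (go to 16, an L position)
n=19: W (go to 17, an L position)
n=20: W (go to 16, an L position)
n=21: W (go to 17, an L position)
n=22: W (go to 16, an L position)
n=23: W (go to 17, an L position)
n=24: L (options 22(W), 20(W), 18(W) are all W)
n=25: L (options 23(W), 21(W), 19(W) are all W)
n=26: W (go to 24, an L position)
n=27: W (go to 25, an L position)
n=28: W (go to 24, an L position)
n=29: W (go to 25, an L position)
n=30: W (go to 24, an L position)
n=31: W (go to 25, an L position)
n=32: L (options 30(W), 28(W), 26(W) are all W)
n=33: L (options 31(W), 29(W), 27(W) are all W)
n=34: W (go to 32, an L position)
n=35: W (go to 33, an L position)
n=36: W (go to 32, an L position)
The losing starting values of n are exactly the entries labelled L in this table (10 of them).

0, 1, 8, 9, 16, 17, 24, 25, 32, 33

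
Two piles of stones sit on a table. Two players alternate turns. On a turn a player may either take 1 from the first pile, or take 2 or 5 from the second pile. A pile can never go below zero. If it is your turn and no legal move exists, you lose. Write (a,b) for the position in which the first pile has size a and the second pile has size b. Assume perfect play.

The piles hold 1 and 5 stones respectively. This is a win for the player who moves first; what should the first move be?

Classify positions by backward induction: terminal positions (no move available) are L. From any other position, the mover wins iff some move reaches an L.
No move ever increases a pile, so every position that can arise here has a ≤ 1 and b ≤ 5; it is enough to label the cells with 0 ≤ a ≤ 1 and 0 ≤ b ≤ 5.
Every move lowers a or b (never raises either), so fill the grid row by row in increasing a, and left to right within a row: each cell's successors are then already labelled.
      b=0  b=1  b=2  b=3  b=4  b=5
a=0:    L    L    W    W    L    W
a=1:    W    W    L    L    W    W
Cells with no legal move (terminal, hence L): (0,0), (0,1).
The remaining L cells, each justified by listing all of its moves:
(0,4): →(0,2)(W) only, which is W, so L
(1,2): →(0,2)(W), (1,0)(W) — all W, so L
(1,3): →(0,3)(W), (1,1)(W) — all W, so L
Every other cell has at least one move into one of the L cells above, so it is W.
From (1,5), the L positions reachable in one move are: (1,3).

Move to (1,3).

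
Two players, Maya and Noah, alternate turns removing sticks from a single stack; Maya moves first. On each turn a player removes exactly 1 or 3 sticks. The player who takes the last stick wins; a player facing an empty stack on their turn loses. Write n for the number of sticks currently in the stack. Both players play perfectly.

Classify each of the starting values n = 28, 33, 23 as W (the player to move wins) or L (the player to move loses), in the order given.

Positions with no move are L. A position that does have a move is losing for the player to move precisely when every available move leads to a winning position for the opponent. Fill in the labels:
n=0: no move → L
n=1: W (go to 0, an L position)
n=2: L (sole option 1(W) is W)
n=3: W (go to 2, an L position)
n=4: L (options 3(W), 1(W) are all W)
n=5: W (go to 4, an L position)
n=6: L (options 5(W), 3(W) are all W)
n=7: W (go to 6, an L position)
n=8: L (options 7(W), 5(W) are all W)
n=9: W (go to 8, an L position)
n=10: L (options 9(W), 7(W) are all W)
n=11: W (go to 10, an L position)
n=12: L (options 11(W), 9(W) are all W)
n=13: W (go to 12, an L position)
n=14: L (options 13(W), 11(W) are all W)
n=15: W (go to 14, an L position)
n=16: L (options 15(W), 13(W) are all W)
n=17: W (go to 16, an L position)
n=18: L (options 17(W), 15(W) are all W)
n=19: W (go to 18, an L position)
n=20: L (options 19(W), 17(W) are all W)
n=21: W (go to 20, an L position)
n=22: L (options 21(W), 19(W) are all W)
n=23: W (go to 22, an L position)
n=24: L (options 23(W), 21(W) are all W)
n=25: W (go to 24, an L position)
n=26: L (options 25(W), 23(W) are all W)
n=27: W (go to 26, an L position)
n=28: L (options 27(W), 25(W) are all W)
n=29: W (go to 28, an L position)
n=30: L (options 29(W), 27(W) are all W)
n=31: W (go to 30, an L position)
n=32: L (options 31(W), 29(W) are all W)
n=33: W (go to 32, an L position)

28: L, 33: W, 23: W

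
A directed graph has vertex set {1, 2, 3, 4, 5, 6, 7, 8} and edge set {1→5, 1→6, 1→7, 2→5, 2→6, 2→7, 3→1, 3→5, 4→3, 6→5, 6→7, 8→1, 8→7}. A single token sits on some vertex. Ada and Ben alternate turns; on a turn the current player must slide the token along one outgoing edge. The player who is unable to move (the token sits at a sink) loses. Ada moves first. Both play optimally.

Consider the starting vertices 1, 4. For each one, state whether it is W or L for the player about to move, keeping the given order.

1: W, 4: L

Positions with no move are L. A position that does have a move is losing for the player to move precisely when every available move leads to a winning position for the opponent. Fill in the labels:
Every edge goes from a vertex to one that appears earlier in the order 5, 7, 6, 1, 2, 3, 8, 4, so processing vertices in that order labels each vertex after all of its successors.
5: no outgoing edge → L
7: no outgoing edge → L
6: W (go to 7, an L position)
1: W (go to 7, an L position)
2: W (go to 7, an L position)
3: W (go to 5, an L position)
8: W (go to 7, an L position)
4: L (sole option 3(W) is W)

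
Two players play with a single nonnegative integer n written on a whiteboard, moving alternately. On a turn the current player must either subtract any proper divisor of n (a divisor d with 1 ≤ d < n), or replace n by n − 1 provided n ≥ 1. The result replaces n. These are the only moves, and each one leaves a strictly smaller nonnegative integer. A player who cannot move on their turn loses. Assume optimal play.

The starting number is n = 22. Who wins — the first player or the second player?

The first player wins.

Positions with no move are L. A position that does have a move is losing for the player to move precisely when every available move leads to a winning position for the opponent. Fill in the labels:
n=0: no move → L
n=1: reaches L-position 0 → W
n=2: only reaches 1(W), which is W → L
n=3: reaches L-position 2 → W
n=4: reaches L-position 2 → W
n=5: only reaches 4(W), which is W → L
n=6: reaches L-position 5 → W
n=7: only reaches 6(W), which is W → L
n=8: reaches L-position 7 → W
n=9: only reaches 6(W), 8(W), all W → L
n=10: reaches L-position 5 → W
n=11: only reaches 10(W), which is W → L
n=12: reaches L-position 9 → W
n=13: only reaches 12(W), which is W → L
n=14: reaches L-position 7 → W
n=15: only reaches 10(W), 12(W), 14(W), all W → L
n=16: reaches L-position 15 → W
n=17: only reaches 16(W), which is W → L
n=18: reaches L-position 9 → W
n=19: only reaches 18(W), which is W → L
n=20: reaches L-position 15 → W
n=21: only reaches 14(W), 18(W), 20(W), all W → L
n=22: reaches L-position 11 → W
From 22 the player to move can move to 11, reaching an L position.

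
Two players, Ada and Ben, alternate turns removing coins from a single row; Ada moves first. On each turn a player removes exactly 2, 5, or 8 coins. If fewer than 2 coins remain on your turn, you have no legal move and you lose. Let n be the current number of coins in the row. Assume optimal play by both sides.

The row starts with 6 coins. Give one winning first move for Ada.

Remove 2, leaving 4.

Classify positions by backward induction: terminal positions (no move available) are L. From any other position, the mover wins iff some move reaches an L.
n=0: no move → L
n=1: no move → L
n=2: →0(L), so W
n=3: →1(L), so W
n=4: →2(W) only, which is W, so L
n=5: →0(L), so W
n=6: →4(L), so W
From 6, the L positions reachable in one move are: 4, 1. Any move reaching one of these is winning.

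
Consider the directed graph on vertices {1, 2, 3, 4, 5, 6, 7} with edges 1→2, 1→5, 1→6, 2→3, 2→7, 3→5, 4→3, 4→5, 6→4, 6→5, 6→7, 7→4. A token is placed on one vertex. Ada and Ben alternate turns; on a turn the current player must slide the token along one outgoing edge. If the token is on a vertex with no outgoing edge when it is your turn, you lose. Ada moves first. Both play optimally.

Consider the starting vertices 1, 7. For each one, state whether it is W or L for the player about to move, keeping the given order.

Compute win/loss labels from the base case upward. A position with no move is L. Any other position is W if it can reach an L in one move, else L.
Every edge goes from a vertex to one that appears earlier in the order 5, 3, 4, 7, 6, 2, 1, so processing vertices in that order labels each vertex after all of its successors.
5: no outgoing edge → L
3: W (go to 5, an L position)
4: W (go to 5, an L position)
7: L (sole option 4(W) is W)
6: W (go to 7, an L position)
2: W (go to 7, an L position)
1: W (go to 5, an L position)

1: W, 7: L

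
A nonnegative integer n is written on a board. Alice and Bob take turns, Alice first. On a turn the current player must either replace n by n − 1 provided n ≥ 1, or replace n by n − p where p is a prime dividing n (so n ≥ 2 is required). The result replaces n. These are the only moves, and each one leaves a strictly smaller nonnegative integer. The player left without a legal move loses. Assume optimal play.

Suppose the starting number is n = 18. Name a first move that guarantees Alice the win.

Move to 16.

Compute win/loss labels from the base case upward. A position with no move is L. Any other position is W if it can reach an L in one move, else L.
n=0: no move → L
n=1: can move to 0, which is L ⇒ W
n=2: can move to 0, which is L ⇒ W
n=3: can move to 0, which is L ⇒ W
n=4: moves to 2(W), 3(W); every one is W ⇒ L
n=5: can move to 0, which is L ⇒ W
n=6: can move to 4, which is L ⇒ W
n=7: can move to 0, which is L ⇒ W
n=8: moves to 6(W), 7(W); every one is W ⇒ L
n=9: can move to 8, which is L ⇒ W
n=10: can move to 8, which is L ⇒ W
n=11: can move to 0, which is L ⇒ W
n=12: moves to 9(W), 10(W), 11(W); every one is W ⇒ L
n=13: can move to 0, which is L ⇒ W
n=14: can move to 12, which is L ⇒ W
n=15: can move to 12, which is L ⇒ W
n=16: moves to 14(W), 15(W); every one is W ⇒ L
n=17: can move to 0, which is L ⇒ W
n=18: can move to 16, which is L ⇒ W
From 18, the L positions reachable in one move are: 16.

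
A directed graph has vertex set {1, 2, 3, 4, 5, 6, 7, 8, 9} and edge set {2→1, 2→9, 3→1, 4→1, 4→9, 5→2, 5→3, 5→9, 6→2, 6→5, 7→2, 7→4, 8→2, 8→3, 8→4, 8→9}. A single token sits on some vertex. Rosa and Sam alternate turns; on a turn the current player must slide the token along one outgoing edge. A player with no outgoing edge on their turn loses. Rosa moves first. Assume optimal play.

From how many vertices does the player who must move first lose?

Use the standard recursion: the mover loses at a terminal position; elsewhere, the mover wins exactly when some move hands the opponent an L position.
Every edge goes from a vertex to one that appears earlier in the order 9, 1, 3, 2, 4, 7, 5, 6, 8, so processing vertices in that order labels each vertex after all of its successors.
9: no outgoing edge → L
1: no outgoing edge → L
3: W (go to 1, an L position)
2: W (go to 1, an L position)
4: W (go to 1, an L position)
7: L (options 4(W), 2(W) are all W)
5: W (go to 9, an L position)
6: L (options 5(W), 2(W) are all W)
8: W (go to 9, an L position)
The L vertices are 1, 6, 7, 9; that is 4 in all.

4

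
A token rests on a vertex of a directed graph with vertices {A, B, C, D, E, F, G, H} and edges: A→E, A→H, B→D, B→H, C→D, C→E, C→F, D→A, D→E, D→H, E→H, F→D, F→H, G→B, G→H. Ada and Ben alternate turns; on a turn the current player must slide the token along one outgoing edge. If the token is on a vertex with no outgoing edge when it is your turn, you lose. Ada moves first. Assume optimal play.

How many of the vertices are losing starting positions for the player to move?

2

Build the W/L table. Terminal = L. A non-terminal position is W if it has a move to some L; otherwise it is L.
Every edge goes from a vertex to one that appears earlier in the order H, E, A, D, F, B, C, G, so processing vertices in that order labels each vertex after all of its successors.
H: no outgoing edge → L
E: →H(L), so W
A: →H(L), so W
D: →H(L), so W
F: →H(L), so W
B: →H(L), so W
C: →F(W), D(W), E(W) — all W, so L
G: →H(L), so W
The L vertices are C, H; that is 2 in all.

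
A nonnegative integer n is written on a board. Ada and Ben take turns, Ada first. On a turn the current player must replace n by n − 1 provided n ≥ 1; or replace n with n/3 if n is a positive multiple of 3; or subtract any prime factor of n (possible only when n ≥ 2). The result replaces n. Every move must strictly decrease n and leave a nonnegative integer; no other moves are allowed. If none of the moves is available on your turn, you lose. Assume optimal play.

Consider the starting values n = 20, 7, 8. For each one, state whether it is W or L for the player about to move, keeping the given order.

Work bottom-up. With no move the player to move loses. Otherwise the position is W if at least one move leads to an L position for the opponent, and L if every move leads to a W.
n=0: no move → L
n=1: can move to 0, which is L ⇒ W
n=2: can move to 0, which is L ⇒ W
n=3: can move to 0, which is L ⇒ W
n=4: moves to 2(W), 3(W); every one is W ⇒ L
n=5: can move to 0, which is L ⇒ W
n=6: can move to 4, which is L ⇒ W
n=7: can move to 0, which is L ⇒ W
n=8: moves to 6(W), 7(W); every one is W ⇒ L
n=9: can move to 8, which is L ⇒ W
n=10: can move to 8, which is L ⇒ W
n=11: can move to 0, which is L ⇒ W
n=12: can move to 4, which is L ⇒ W
n=13: can move to 0, which is L ⇒ W
n=14: moves to 7(W), 12(W), 13(W); every one is W ⇒ L
n=15: can move to 14, which is L ⇒ W
n=16: can move to 14, which is L ⇒ W
n=17: can move to 0, which is L ⇒ W
n=18: moves to 6(W), 15(W), 16(W), 17(W); every one is W ⇒ L
n=19: can move to 0, which is L ⇒ W
n=20: can move to 18, which is L ⇒ W

20: W, 7: W, 8: L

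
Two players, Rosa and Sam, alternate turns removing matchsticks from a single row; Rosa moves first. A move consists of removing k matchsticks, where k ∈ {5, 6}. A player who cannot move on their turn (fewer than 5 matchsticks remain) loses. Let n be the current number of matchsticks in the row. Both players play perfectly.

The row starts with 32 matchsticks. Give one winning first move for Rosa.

Remove 6, leaving 26.

Compute win/loss labels from the base case upward. A position with no move is L. Any other position is W if it can reach an L in one move, else L.
n=0: no move → L
n=1: no move → L
n=2: no move → L
n=3: no move → L
n=4: no move → L
n=5: →0(L), so W
n=6: →1(L), so W
n=7: →2(L), so W
n=8: →3(L), so W
n=9: →4(L), so W
n=10: →4(L), so W
n=11: →6(W), 5(W) — all W, so L
n=12: →7(W), 6(W) — all W, so L
n=13: →8(W), 7(W) — all W, so L
n=14: →9(W), 8(W) — all W, so L
n=15: →10(W), 9(W) — all W, so L
n=16: →11(L), so W
n=17: →12(L), so W
n=18: →13(L), so W
n=19: →14(L), so W
n=20: →15(L), so W
n=21: →15(L), so W
n=22: →17(W), 16(W) — all W, so L
n=23: →18(W), 17(W) — all W, so L
n=24: →19(W), 18(W) — all W, so L
n=25: →20(W), 19(W) — all W, so L
n=26: →21(W), 20(W) — all W, so L
n=27: →22(L), so W
n=28: →23(L), so W
n=29: →24(L), so W
n=30: →25(L), so W
n=31: →26(L), so W
n=32: →26(L), so W
From 32, the L positions reachable in one move are: 26.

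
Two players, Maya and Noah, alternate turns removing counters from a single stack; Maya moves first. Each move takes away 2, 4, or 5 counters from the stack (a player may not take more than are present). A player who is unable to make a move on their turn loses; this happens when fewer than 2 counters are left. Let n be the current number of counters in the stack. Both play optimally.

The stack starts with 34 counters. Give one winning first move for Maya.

Remove 5, leaving 29.

Build the W/L table. Terminal = L. A non-terminal position is W if it has a move to some L; otherwise it is L.
n=0: no move → L
n=1: no move → L
n=2: W (go to 0, an L position)
n=3: W (go to 1, an L position)
n=4: W (go to 0, an L position)
n=5: W (go to 1, an L position)
n=6: W (go to 1, an L position)
n=7: L (options 5(W), 3(W), 2(W) are all W)
n=8: L (options 6(W), 4(W), 3(W) are all W)
n=9: W (go to 7, an L position)
n=10: W (go to 8, an L position)
n=11: W (go to 7, an L position)
n=12: W (go to 8, an L position)
n=13: W (go to 8, an L position)
n=14: L (options 12(W), 10(W), 9(W) are all W)
n=15: L (options 13(W), 11(W), 10(W) are all W)
n=16: W (go to 14, an L position)
n=17: W (go to 15, an L position)
n=18: W (go to 14, an L position)
n=19: W (go to 15, an L position)
n=20: W (go to 15, an L position)
n=21: L (options 19(W), 17(W), 16(W) are all W)
n=22: L (options 20(W), 18(W), 17(W) are all W)
n=23: W (go to 21, an L position)
n=24: W (go to 22, an L position)
n=25: W (go to 21, an L position)
n=26: W (go to 22, an L position)
n=27: W (go to 22, an L position)
n=28: L (options 26(W), 24(W), 23(W) are all W)
n=29: L (options 27(W), 25(W), 24(W) are all W)
n=30: W (go to 28, an L position)
n=31: W (go to 29, an L position)
n=32: W (go to 28, an L position)
n=33: W (go to 29, an L position)
n=34: W (go to 29, an L position)
From 34, the L positions reachable in one move are: 29.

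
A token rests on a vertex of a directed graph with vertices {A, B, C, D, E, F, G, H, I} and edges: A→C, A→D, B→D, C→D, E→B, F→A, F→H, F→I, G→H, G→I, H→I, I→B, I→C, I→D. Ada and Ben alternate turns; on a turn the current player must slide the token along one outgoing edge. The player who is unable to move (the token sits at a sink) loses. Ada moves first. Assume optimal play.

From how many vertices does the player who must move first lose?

Build the W/L table. Terminal = L. A non-terminal position is W if it has a move to some L; otherwise it is L.
Every edge goes from a vertex to one that appears earlier in the order D, C, B, I, H, A, F, G, E, so processing vertices in that order labels each vertex after all of its successors.
D: no outgoing edge → L
C: reaches L-position D → W
B: reaches L-position D → W
I: reaches L-position D → W
H: only reaches I(W), which is W → L
A: reaches L-position D → W
F: reaches L-position H → W
G: reaches L-position H → W
E: only reaches B(W), which is W → L
The L vertices are D, E, H; that is 3 in all.

3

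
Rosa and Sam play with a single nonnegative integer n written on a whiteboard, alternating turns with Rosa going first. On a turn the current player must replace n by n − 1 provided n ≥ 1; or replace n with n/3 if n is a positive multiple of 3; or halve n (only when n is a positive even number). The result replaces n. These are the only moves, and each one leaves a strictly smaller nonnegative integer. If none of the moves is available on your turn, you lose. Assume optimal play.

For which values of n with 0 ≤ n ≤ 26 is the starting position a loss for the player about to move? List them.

0, 2, 5, 7, 9, 11, 13, 16, 19, 23, 25

Label each position W (a win for the player to move) or L (a loss). A position with no legal move is L; any other position is W exactly when some move reaches an L, and L when every move reaches a W.
n=0: no move → L
n=1: W (go to 0, an L position)
n=2: L (sole option 1(W) is W)
n=3: W (go to 2, an L position)
n=4: W (go to 2, an L position)
n=5: L (sole option 4(W) is W)
n=6: W (go to 2, an L position)
n=7: L (sole option 6(W) is W)
n=8: W (go to 7, an L position)
n=9: L (options 3(W), 8(W) are all W)
n=10: W (go to 5, an L position)
n=11: L (sole option 10(W) is W)
n=12: W (go to 11, an L position)
n=13: L (sole option 12(W) is W)
n=14: W (go to 7, an L position)
n=15: W (go to 5, an L position)
n=16: L (options 8(W), 15(W) are all W)
n=17: W (go to 16, an L position)
n=18: W (go to 9, an L position)
n=19: L (sole option 18(W) is W)
n=20: W (go to 19, an L position)
n=21: W (go to 7, an L position)
n=22: W (go to 11, an L position)
n=23: L (sole option 22(W) is W)
n=24: W (go to 23, an L position)
n=25: L (sole option 24(W) is W)
n=26: W (go to 13, an L position)
The losing starting values of n are exactly the entries labelled L in this table (11 of them).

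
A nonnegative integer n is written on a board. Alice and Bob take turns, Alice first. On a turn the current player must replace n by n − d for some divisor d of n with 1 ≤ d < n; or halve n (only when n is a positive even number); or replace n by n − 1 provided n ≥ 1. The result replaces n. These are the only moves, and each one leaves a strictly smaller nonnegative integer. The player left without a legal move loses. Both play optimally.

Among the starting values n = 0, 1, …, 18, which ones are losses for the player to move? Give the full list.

Classify positions by backward induction: terminal positions (no move available) are L. From any other position, the mover wins iff some move reaches an L.
n=0: no move → L
n=1: can move to 0, which is L ⇒ W
n=2: the only move is to 1(W), a W ⇒ L
n=3: can move to 2, which is L ⇒ W
n=4: can move to 2, which is L ⇒ W
n=5: the only move is to 4(W), a W ⇒ L
n=6: can move to 5, which is L ⇒ W
n=7: the only move is to 6(W), a W ⇒ L
n=8: can move to 7, which is L ⇒ W
n=9: moves to 6(W), 8(W); every one is W ⇒ L
n=10: can move to 5, which is L ⇒ W
n=11: the only move is to 10(W), a W ⇒ L
n=12: can move to 9, which is L ⇒ W
n=13: the only move is to 12(W), a W ⇒ L
n=14: can move to 7, which is L ⇒ W
n=15: moves to 10(W), 12(W), 14(W); every one is W ⇒ L
n=16: can move to 15, which is L ⇒ W
n=17: the only move is to 16(W), a W ⇒ L
n=18: can move to 9, which is L ⇒ W
The losing starting values of n are exactly the entries labelled L in this table (9 of them).

0, 2, 5, 7, 9, 11, 13, 15, 17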